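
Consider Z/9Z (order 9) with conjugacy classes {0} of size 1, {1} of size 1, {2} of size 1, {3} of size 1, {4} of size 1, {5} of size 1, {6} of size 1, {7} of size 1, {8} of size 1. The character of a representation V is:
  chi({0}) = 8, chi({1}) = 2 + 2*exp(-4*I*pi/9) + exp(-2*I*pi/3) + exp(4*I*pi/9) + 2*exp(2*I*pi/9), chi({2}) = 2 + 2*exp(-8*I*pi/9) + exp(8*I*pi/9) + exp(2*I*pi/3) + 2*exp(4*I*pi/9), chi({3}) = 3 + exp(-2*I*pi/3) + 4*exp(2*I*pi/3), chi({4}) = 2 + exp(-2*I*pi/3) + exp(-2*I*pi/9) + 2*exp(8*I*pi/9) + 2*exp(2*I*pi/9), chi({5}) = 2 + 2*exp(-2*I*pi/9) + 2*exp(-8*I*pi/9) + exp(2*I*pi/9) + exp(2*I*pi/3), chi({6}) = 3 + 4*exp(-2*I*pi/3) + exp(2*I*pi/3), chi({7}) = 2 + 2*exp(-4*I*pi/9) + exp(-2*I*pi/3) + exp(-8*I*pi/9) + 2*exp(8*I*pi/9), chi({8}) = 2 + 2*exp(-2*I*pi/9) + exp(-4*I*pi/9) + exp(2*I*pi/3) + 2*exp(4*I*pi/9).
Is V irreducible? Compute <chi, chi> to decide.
Not irreducible (reducible): <chi, chi> = 14 > 1.

Working: <chi, chi> = (1/|G|) sum_C |C| * |chi(C)|^2 = (1/9)[1*|8|^2 + 1*|2 + 2*exp(-4*I*pi/9) + exp(-2*I*pi/3) + exp(4*I*pi/9) + 2*exp(2*I*pi/9)|^2 + 1*|2 + 2*exp(-8*I*pi/9) + exp(8*I*pi/9) + exp(2*I*pi/3) + 2*exp(4*I*pi/9)|^2 + 1*|3 + exp(-2*I*pi/3) + 4*exp(2*I*pi/3)|^2 + 1*|2 + exp(-2*I*pi/3) + exp(-2*I*pi/9) + 2*exp(8*I*pi/9) + 2*exp(2*I*pi/9)|^2 + 1*|2 + 2*exp(-2*I*pi/9) + 2*exp(-8*I*pi/9) + exp(2*I*pi/9) + exp(2*I*pi/3)|^2 + 1*|3 + 4*exp(-2*I*pi/3) + exp(2*I*pi/3)|^2 + 1*|2 + 2*exp(-4*I*pi/9) + exp(-2*I*pi/3) + exp(-8*I*pi/9) + 2*exp(8*I*pi/9)|^2 + 1*|2 + 2*exp(-2*I*pi/9) + exp(-4*I*pi/9) + exp(2*I*pi/3) + 2*exp(4*I*pi/9)|^2]
  = (1/9)[(64) + (14 + 6*exp(-4*I*pi/9) + 6*exp(-2*I*pi/3) + 8*exp(-2*I*pi/9) + 5*exp(-8*I*pi/9) + 5*exp(8*I*pi/9) + 8*exp(2*I*pi/9) + 6*exp(2*I*pi/3) + 6*exp(4*I*pi/9)) + (14 + 8*exp(-4*I*pi/9) + 6*exp(-2*I*pi/3) + 5*exp(-2*I*pi/9) + 6*exp(-8*I*pi/9) + 6*exp(8*I*pi/9) + 5*exp(2*I*pi/9) + 6*exp(2*I*pi/3) + 8*exp(4*I*pi/9)) + (7) + (14 + 6*exp(-2*I*pi/3) + 5*exp(-4*I*pi/9) + 6*exp(-2*I*pi/9) + 8*exp(-8*I*pi/9) + 8*exp(8*I*pi/9) + 6*exp(2*I*pi/9) + 5*exp(4*I*pi/9) + 6*exp(2*I*pi/3)) + (14 + 6*exp(-2*I*pi/3) + 5*exp(-4*I*pi/9) + 6*exp(-2*I*pi/9) + 8*exp(-8*I*pi/9) + 8*exp(8*I*pi/9) + 6*exp(2*I*pi/9) + 5*exp(4*I*pi/9) + 6*exp(2*I*pi/3)) + (7) + (14 + 8*exp(-4*I*pi/9) + 6*exp(-2*I*pi/3) + 5*exp(-2*I*pi/9) + 6*exp(-8*I*pi/9) + 6*exp(8*I*pi/9) + 5*exp(2*I*pi/9) + 6*exp(2*I*pi/3) + 8*exp(4*I*pi/9)) + (14 + 6*exp(-4*I*pi/9) + 6*exp(-2*I*pi/3) + 8*exp(-2*I*pi/9) + 5*exp(-8*I*pi/9) + 5*exp(8*I*pi/9) + 8*exp(2*I*pi/9) + 6*exp(2*I*pi/3) + 6*exp(4*I*pi/9))] = 126/9 = 14.
(Exp terms are combined using exp(i*s)*conj(exp(i*t)) = exp(i*(s-t)), and sums of them are collapsed using the identity that for every m > 1 the m distinct m-th roots of unity sum to 0, e.g. 1 + exp(2*I*pi/3) + exp(-2*I*pi/3) = 0.)
A character is irreducible iff <chi, chi> = 1, so this representation is reducible.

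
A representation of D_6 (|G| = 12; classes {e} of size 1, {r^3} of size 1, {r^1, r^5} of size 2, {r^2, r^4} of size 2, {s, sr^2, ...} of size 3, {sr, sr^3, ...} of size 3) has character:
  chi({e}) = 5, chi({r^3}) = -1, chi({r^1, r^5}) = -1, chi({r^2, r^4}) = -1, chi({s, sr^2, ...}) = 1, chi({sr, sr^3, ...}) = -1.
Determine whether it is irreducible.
Not irreducible (reducible): <chi, chi> = 3 > 1.

Explanation: <chi, chi> = (1/|G|) sum_C |C| * |chi(C)|^2 = (1/12)[1*|5|^2 + 1*|-1|^2 + 2*|-1|^2 + 2*|-1|^2 + 3*|1|^2 + 3*|-1|^2]
  = (1/12)[(25) + (1) + (2) + (2) + (3) + (3)] = 36/12 = 3.
A character is irreducible iff <chi, chi> = 1, so this representation is reducible.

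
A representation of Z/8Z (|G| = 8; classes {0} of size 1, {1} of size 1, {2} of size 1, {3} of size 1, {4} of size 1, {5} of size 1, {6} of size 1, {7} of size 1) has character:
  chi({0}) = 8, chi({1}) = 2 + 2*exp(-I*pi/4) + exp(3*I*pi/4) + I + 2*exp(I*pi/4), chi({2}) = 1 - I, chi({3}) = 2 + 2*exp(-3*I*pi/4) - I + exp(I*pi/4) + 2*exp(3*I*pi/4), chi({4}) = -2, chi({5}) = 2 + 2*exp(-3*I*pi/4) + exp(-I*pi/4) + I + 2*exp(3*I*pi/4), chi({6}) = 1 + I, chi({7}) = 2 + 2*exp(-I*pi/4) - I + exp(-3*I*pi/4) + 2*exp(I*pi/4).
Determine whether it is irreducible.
Not irreducible (reducible): <chi, chi> = 14 > 1.

Solution. <chi, chi> = (1/|G|) sum_C |C| * |chi(C)|^2 = (1/8)[1*|8|^2 + 1*|2 + 2*exp(-I*pi/4) + exp(3*I*pi/4) + I + 2*exp(I*pi/4)|^2 + 1*|1 - I|^2 + 1*|2 + 2*exp(-3*I*pi/4) - I + exp(I*pi/4) + 2*exp(3*I*pi/4)|^2 + 1*|-2|^2 + 1*|2 + 2*exp(-3*I*pi/4) + exp(-I*pi/4) + I + 2*exp(3*I*pi/4)|^2 + 1*|1 + I|^2 + 1*|2 + 2*exp(-I*pi/4) - I + exp(-3*I*pi/4) + 2*exp(I*pi/4)|^2]
  = (1/8)[(64) + (10 + 9*exp(-I*pi/4) + exp(-3*I*pi/4) + 2*exp(3*I*pi/4) + 8*exp(I*pi/4)) + (2) + (10 + 8*exp(-3*I*pi/4) + 2*exp(-I*pi/4) + exp(I*pi/4) + 9*exp(3*I*pi/4)) + (4) + (10 + 8*exp(-3*I*pi/4) + 2*exp(-I*pi/4) + exp(I*pi/4) + 9*exp(3*I*pi/4)) + (2) + (10 + 9*exp(-I*pi/4) + exp(-3*I*pi/4) + 2*exp(3*I*pi/4) + 8*exp(I*pi/4))] = 112/8 = 14.
(Exp terms are combined using exp(i*s)*conj(exp(i*t)) = exp(i*(s-t)), and sums of them are collapsed using the identity that for every m > 1 the m distinct m-th roots of unity sum to 0, e.g. 1 + exp(2*I*pi/3) + exp(-2*I*pi/3) = 0.)
A character is irreducible iff <chi, chi> = 1, so this representation is reducible.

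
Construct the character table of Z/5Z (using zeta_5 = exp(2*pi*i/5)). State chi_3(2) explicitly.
Character table of Z/5Z (irreps indexed chi_0,...,chi_4 with chi_k(m) = zeta_5^(k*m), zeta_5 = exp(2*pi*i/5)):
  irrep \ class  {0} (size 1)  {1} (size 1)    {2} (size 1)    {3} (size 1)    {4} (size 1)  
  chi_0          1             1               1               1               1             
  chi_1          1             exp(2*I*pi/5)   exp(4*I*pi/5)   exp(-4*I*pi/5)  exp(-2*I*pi/5)
  chi_2          1             exp(4*I*pi/5)   exp(-2*I*pi/5)  exp(2*I*pi/5)   exp(-4*I*pi/5)
  chi_3          1             exp(-4*I*pi/5)  exp(2*I*pi/5)   exp(-2*I*pi/5)  exp(4*I*pi/5) 
  chi_4          1             exp(-2*I*pi/5)  exp(-4*I*pi/5)  exp(4*I*pi/5)   exp(2*I*pi/5) 

Spot check: chi_3(2) = zeta_5^(3*2) = zeta_5^6 = exp(2*I*pi/5).

Working: Z/5Z is abelian, so all 5 irreducible complex representations are 1-dimensional. They are given by chi_k(m) = zeta_5^(k*m) for k = 0,...,4. Row orthogonality: sum_m chi_k(m) conj(chi_l(m)) = 5 * [k = l].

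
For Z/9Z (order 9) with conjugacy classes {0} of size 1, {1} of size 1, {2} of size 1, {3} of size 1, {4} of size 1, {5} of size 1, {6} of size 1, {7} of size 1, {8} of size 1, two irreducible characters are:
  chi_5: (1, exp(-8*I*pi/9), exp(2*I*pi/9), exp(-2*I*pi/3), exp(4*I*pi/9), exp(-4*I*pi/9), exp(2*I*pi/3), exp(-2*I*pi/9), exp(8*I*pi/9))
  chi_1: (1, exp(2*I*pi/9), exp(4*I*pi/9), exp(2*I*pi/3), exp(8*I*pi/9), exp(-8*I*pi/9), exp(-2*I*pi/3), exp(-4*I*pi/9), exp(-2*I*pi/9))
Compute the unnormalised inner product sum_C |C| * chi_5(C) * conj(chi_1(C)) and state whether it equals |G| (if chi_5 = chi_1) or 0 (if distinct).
Sum = 0; so <chi_5, chi_1> = 0 (distinct irreducibles are orthogonal).

Compute term by term over conjugacy classes (|C| * chi_5(C) * conj(chi_1(C))):
  1*(1)*conj(1) + 1*(exp(-8*I*pi/9))*conj(exp(2*I*pi/9)) + 1*(exp(2*I*pi/9))*conj(exp(4*I*pi/9)) + 1*(exp(-2*I*pi/3))*conj(exp(2*I*pi/3)) + 1*(exp(4*I*pi/9))*conj(exp(8*I*pi/9)) + 1*(exp(-4*I*pi/9))*conj(exp(-8*I*pi/9)) + 1*(exp(2*I*pi/3))*conj(exp(-2*I*pi/3)) + 1*(exp(-2*I*pi/9))*conj(exp(-4*I*pi/9)) + 1*(exp(8*I*pi/9))*conj(exp(-2*I*pi/9))
  = (1) + (exp(8*I*pi/9)) + (exp(-2*I*pi/9)) + (exp(2*I*pi/3)) + (exp(-4*I*pi/9)) + (exp(4*I*pi/9)) + (exp(-2*I*pi/3)) + (exp(2*I*pi/9)) + (exp(-8*I*pi/9))
  = 0.
(Exp terms are combined using exp(i*s)*conj(exp(i*t)) = exp(i*(s-t)), and sums of them are collapsed using the identity that for every m > 1 the m distinct m-th roots of unity sum to 0, e.g. 1 + exp(2*I*pi/3) + exp(-2*I*pi/3) = 0.)
Dividing by |G| = 9 gives 0/9 = 0, matching the row-orthogonality relation <chi_5, chi_1> = [chi_5 = chi_1].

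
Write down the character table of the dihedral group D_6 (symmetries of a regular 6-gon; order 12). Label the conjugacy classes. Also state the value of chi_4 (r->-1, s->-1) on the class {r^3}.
Conjugacy classes: {e} of size 1, {r^3} of size 1, {r^1, r^5} of size 2, {r^2, r^4} of size 2, {s, sr^2, ...} of size 3, {sr, sr^3, ...} of size 3.
Character table:
  irrep \ class              {e} (size 1)  {r^3} (size 1)  {r^1, r^5} (size 2)  {r^2, r^4} (size 2)  {s, sr^2, ...} (size 3)  {sr, sr^3, ...} (size 3)
  chi_1 (triv)               1             1               1                    1                    1                        1                       
  chi_2 (sign: r->1, s->-1)  1             1               1                    1                    -1                       -1                      
  chi_3 (r->-1, s->1)        1             -1              -1                   1                    1                        -1                      
  chi_4 (r->-1, s->-1)       1             -1              -1                   1                    -1                       1                       
  chi_5 (2d, j=1)            2             -2              1                    -1                   0                        0                       
  chi_6 (2d, j=2)            2             2               -1                   -1                   0                        0                       

Spot check: chi_4 (r->-1, s->-1) on {r^3} = -1.

Derivation: D_6 has order 2*6 = 12 with 6 conjugacy classes, hence 6 irreducibles. Sum of squared dims 1 + 1 + 1 + 1 + 4 + 4 = 12 = |G|. Linear characters come from the abelianisation; the 2-dimensional irreps have character r^k -> 2*cos(2*pi*j*k/6), reflections -> 0.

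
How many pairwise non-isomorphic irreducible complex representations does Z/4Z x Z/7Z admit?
28

Proof sketch: The number of irreducible complex representations of a finite group equals its number of conjugacy classes. Z/4Z x Z/7Z is abelian of order 28, so every element is its own conjugacy class: 28 classes, so Z/4Z x Z/7Z (order 28) has exactly 28 irreducible complex representations.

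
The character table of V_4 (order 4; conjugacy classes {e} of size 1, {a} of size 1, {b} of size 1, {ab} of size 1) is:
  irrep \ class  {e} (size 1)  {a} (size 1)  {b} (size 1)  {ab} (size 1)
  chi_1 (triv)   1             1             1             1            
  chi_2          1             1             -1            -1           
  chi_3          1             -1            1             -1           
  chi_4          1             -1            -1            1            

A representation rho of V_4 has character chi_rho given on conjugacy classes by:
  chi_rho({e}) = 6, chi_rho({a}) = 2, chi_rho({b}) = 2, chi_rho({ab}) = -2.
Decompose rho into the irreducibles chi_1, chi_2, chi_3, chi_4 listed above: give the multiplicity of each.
Multiplicities: chi_1: 2, chi_2: 2, chi_3: 2, chi_4: 0.

Argument: Use <chi_rho, chi> = (1/|G|) sum_C |C| * chi_rho(C) * conj(chi(C)) with |G| = 4 for each irreducible chi in the table:
  <chi_rho, chi_1> = (1/4)[1*(6)*conj(1) + 1*(2)*conj(1) + 1*(2)*conj(1) + 1*(-2)*conj(1)]
      = (1/4)[(6) + (2) + (2) + (-2)] = 8/4 = 2
  <chi_rho, chi_2> = (1/4)[1*(6)*conj(1) + 1*(2)*conj(1) + 1*(2)*conj(-1) + 1*(-2)*conj(-1)]
      = (1/4)[(6) + (2) + (-2) + (2)] = 8/4 = 2
  <chi_rho, chi_3> = (1/4)[1*(6)*conj(1) + 1*(2)*conj(-1) + 1*(2)*conj(1) + 1*(-2)*conj(-1)]
      = (1/4)[(6) + (-2) + (2) + (2)] = 8/4 = 2
  <chi_rho, chi_4> = (1/4)[1*(6)*conj(1) + 1*(2)*conj(-1) + 1*(2)*conj(-1) + 1*(-2)*conj(1)]
      = (1/4)[(6) + (-2) + (-2) + (-2)] = 0/4 = 0
Dimension check: dim(rho) = sum (mult * dim) = 2*1 + 2*1 + 2*1 + 0*1 = 6 = chi_rho(e) = 6.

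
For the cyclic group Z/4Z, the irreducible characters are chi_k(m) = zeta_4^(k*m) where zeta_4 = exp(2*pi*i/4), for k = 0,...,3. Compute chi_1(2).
chi_1(2) = zeta_4^2 = -1

Proof sketch: chi_1(2) = zeta_4^(1*2) = zeta_4^2. Since zeta_4^4 = 1, this equals zeta_4^2 = exp(2*pi*i*2/4) = -1.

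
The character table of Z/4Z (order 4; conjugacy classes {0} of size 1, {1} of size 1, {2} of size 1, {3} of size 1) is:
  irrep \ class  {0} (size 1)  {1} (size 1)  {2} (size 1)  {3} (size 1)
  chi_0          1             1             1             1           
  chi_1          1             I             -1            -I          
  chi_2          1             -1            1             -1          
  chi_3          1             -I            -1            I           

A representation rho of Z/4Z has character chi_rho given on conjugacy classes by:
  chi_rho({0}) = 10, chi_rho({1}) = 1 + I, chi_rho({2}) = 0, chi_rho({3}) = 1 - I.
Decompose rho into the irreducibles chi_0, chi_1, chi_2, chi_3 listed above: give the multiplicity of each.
Multiplicities: chi_0: 3, chi_1: 3, chi_2: 2, chi_3: 2.

Explanation: Use <chi_rho, chi> = (1/|G|) sum_C |C| * chi_rho(C) * conj(chi(C)) with |G| = 4 for each irreducible chi in the table:
  <chi_rho, chi_0> = (1/4)[1*(10)*conj(1) + 1*(1 + I)*conj(1) + 1*(0)*conj(1) + 1*(1 - I)*conj(1)]
      = (1/4)[(10) + (1 + I) + (0) + (1 - I)] = 12/4 = 3
  <chi_rho, chi_1> = (1/4)[1*(10)*conj(1) + 1*(1 + I)*conj(I) + 1*(0)*conj(-1) + 1*(1 - I)*conj(-I)]
      = (1/4)[(10) + (1 - I) + (0) + (1 + I)] = 12/4 = 3
  <chi_rho, chi_2> = (1/4)[1*(10)*conj(1) + 1*(1 + I)*conj(-1) + 1*(0)*conj(1) + 1*(1 - I)*conj(-1)]
      = (1/4)[(10) + (-1 - I) + (0) + (-1 + I)] = 8/4 = 2
  <chi_rho, chi_3> = (1/4)[1*(10)*conj(1) + 1*(1 + I)*conj(-I) + 1*(0)*conj(-1) + 1*(1 - I)*conj(I)]
      = (1/4)[(10) + (-1 + I) + (0) + (-1 - I)] = 8/4 = 2
(Exp terms are combined using exp(i*s)*conj(exp(i*t)) = exp(i*(s-t)), and sums of them are collapsed using the identity that for every m > 1 the m distinct m-th roots of unity sum to 0, e.g. 1 + exp(2*I*pi/3) + exp(-2*I*pi/3) = 0.)
Dimension check: dim(rho) = sum (mult * dim) = 3*1 + 3*1 + 2*1 + 2*1 = 10 = chi_rho(e) = 10.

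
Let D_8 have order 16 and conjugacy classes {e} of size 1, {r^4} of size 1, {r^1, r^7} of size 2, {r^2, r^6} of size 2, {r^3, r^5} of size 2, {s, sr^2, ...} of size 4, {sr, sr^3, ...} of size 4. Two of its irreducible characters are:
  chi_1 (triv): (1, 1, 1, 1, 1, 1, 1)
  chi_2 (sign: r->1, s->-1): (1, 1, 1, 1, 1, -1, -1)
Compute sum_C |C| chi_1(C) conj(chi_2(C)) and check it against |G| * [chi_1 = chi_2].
Sum = 0; so <chi_1, chi_2> = 0 (distinct irreducibles are orthogonal).

Solution. Compute term by term over conjugacy classes (|C| * chi_1(C) * conj(chi_2(C))):
  1*(1)*conj(1) + 1*(1)*conj(1) + 2*(1)*conj(1) + 2*(1)*conj(1) + 2*(1)*conj(1) + 4*(1)*conj(-1) + 4*(1)*conj(-1)
  = (1) + (1) + (2) + (2) + (2) + (-4) + (-4)
  = 0.
Dividing by |G| = 16 gives 0/16 = 0, matching the row-orthogonality relation <chi_1, chi_2> = [chi_1 = chi_2].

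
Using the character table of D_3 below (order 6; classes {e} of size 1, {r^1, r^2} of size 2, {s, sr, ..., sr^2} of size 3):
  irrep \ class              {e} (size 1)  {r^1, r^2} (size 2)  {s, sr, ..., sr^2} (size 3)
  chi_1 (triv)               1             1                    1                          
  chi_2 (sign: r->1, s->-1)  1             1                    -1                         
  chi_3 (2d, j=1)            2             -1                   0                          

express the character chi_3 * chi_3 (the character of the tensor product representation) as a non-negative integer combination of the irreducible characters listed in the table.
chi_3 tensor chi_3 = chi_1 + chi_2 + chi_3 (all other irreducibles have multiplicity 0).

Reasoning: The character of a tensor product is the pointwise product (chi_3 * chi_3)(C) = chi_3(C) * chi_3(C):
  {e}: (2)*(2), {r^1, r^2}: (-1)*(-1), {s, sr, ..., sr^2}: (0)*(0)
so (chi_3 * chi_3) takes values
  {e} -> 4, {r^1, r^2} -> 1, {s, sr, ..., sr^2} -> 0.
Now take the inner product of this character with each irreducible chi from the table, <chi_3*chi_3, chi> = (1/6) sum_C |C| (chi_3*chi_3)(C) conj(chi(C)):
  <chi_3*chi_3, chi_1> = (1/6)[1*(4)*conj(1) + 2*(1)*conj(1) + 3*(0)*conj(1)]
      = (1/6)[(4) + (2) + (0)] = 6/6 = 1
  <chi_3*chi_3, chi_2> = (1/6)[1*(4)*conj(1) + 2*(1)*conj(1) + 3*(0)*conj(-1)]
      = (1/6)[(4) + (2) + (0)] = 6/6 = 1
  <chi_3*chi_3, chi_3> = (1/6)[1*(4)*conj(2) + 2*(1)*conj(-1) + 3*(0)*conj(0)]
      = (1/6)[(8) + (-2) + (0)] = 6/6 = 1
Hence the multiplicities are chi_1: 1, chi_2: 1, chi_3: 1. Dimension check: dim(chi_3)*dim(chi_3) = 2*2 = 4 and sum (mult * dim) = 1*1 + 1*1 + 1*2 = 4.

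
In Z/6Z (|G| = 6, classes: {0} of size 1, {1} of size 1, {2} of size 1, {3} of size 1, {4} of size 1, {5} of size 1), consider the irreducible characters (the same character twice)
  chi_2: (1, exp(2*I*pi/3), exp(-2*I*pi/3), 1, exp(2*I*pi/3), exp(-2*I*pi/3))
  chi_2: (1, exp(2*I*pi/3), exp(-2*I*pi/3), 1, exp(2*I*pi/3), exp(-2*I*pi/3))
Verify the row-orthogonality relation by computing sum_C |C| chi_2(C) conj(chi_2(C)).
Sum = 6 = |G| = 6; so <chi_2, chi_2> = 1 (norm-1 confirms irreducibility).

Derivation: Compute term by term over conjugacy classes (|C| * chi_2(C) * conj(chi_2(C))):
  1*(1)*conj(1) + 1*(exp(2*I*pi/3))*conj(exp(2*I*pi/3)) + 1*(exp(-2*I*pi/3))*conj(exp(-2*I*pi/3)) + 1*(1)*conj(1) + 1*(exp(2*I*pi/3))*conj(exp(2*I*pi/3)) + 1*(exp(-2*I*pi/3))*conj(exp(-2*I*pi/3))
  = (1) + (1) + (1) + (1) + (1) + (1)
  = 6.
(Exp terms are combined using exp(i*s)*conj(exp(i*t)) = exp(i*(s-t)), and sums of them are collapsed using the identity that for every m > 1 the m distinct m-th roots of unity sum to 0, e.g. 1 + exp(2*I*pi/3) + exp(-2*I*pi/3) = 0.)
Dividing by |G| = 6 gives 6/6 = 1, matching the row-orthogonality relation <chi_2, chi_2> = [chi_2 = chi_2].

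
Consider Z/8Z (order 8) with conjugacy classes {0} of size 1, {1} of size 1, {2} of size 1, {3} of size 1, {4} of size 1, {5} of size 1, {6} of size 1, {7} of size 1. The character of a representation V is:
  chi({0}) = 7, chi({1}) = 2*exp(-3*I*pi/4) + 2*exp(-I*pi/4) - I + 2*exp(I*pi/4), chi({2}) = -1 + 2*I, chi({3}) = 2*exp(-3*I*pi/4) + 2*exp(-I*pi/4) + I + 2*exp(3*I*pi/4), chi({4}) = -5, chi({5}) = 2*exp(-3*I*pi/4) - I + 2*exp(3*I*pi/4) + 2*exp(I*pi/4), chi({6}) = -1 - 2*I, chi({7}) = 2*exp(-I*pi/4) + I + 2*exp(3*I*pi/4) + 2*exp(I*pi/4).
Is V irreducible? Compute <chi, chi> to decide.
Not irreducible (reducible): <chi, chi> = 13 > 1.

Details: <chi, chi> = (1/|G|) sum_C |C| * |chi(C)|^2 = (1/8)[1*|7|^2 + 1*|2*exp(-3*I*pi/4) + 2*exp(-I*pi/4) - I + 2*exp(I*pi/4)|^2 + 1*|-1 + 2*I|^2 + 1*|2*exp(-3*I*pi/4) + 2*exp(-I*pi/4) + I + 2*exp(3*I*pi/4)|^2 + 1*|-5|^2 + 1*|2*exp(-3*I*pi/4) - I + 2*exp(3*I*pi/4) + 2*exp(I*pi/4)|^2 + 1*|-1 - 2*I|^2 + 1*|2*exp(-I*pi/4) + I + 2*exp(3*I*pi/4) + 2*exp(I*pi/4)|^2]
  = (1/8)[(49) + (5 + 2*exp(-I*pi/4) - 2*exp(-3*I*pi/4)) + (5) + (5 - 2*exp(I*pi/4) + 2*exp(3*I*pi/4)) + (25) + (5 - 2*exp(I*pi/4) + 2*exp(3*I*pi/4)) + (5) + (5 + 2*exp(-I*pi/4) - 2*exp(-3*I*pi/4))] = 104/8 = 13.
(Exp terms are combined using exp(i*s)*conj(exp(i*t)) = exp(i*(s-t)), and sums of them are collapsed using the identity that for every m > 1 the m distinct m-th roots of unity sum to 0, e.g. 1 + exp(2*I*pi/3) + exp(-2*I*pi/3) = 0.)
A character is irreducible iff <chi, chi> = 1, so this representation is reducible.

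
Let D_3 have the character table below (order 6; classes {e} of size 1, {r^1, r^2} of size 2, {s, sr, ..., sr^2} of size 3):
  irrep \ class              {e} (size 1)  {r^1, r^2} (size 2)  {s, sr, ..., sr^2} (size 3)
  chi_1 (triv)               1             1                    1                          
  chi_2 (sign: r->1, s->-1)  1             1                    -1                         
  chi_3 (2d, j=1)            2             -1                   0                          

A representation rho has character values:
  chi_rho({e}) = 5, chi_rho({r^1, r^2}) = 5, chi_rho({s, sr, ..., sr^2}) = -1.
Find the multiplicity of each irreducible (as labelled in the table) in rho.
Multiplicities: chi_1: 2, chi_2: 3, chi_3: 0.

Solution. Use <chi_rho, chi> = (1/|G|) sum_C |C| * chi_rho(C) * conj(chi(C)) with |G| = 6 for each irreducible chi in the table:
  <chi_rho, chi_1> = (1/6)[1*(5)*conj(1) + 2*(5)*conj(1) + 3*(-1)*conj(1)]
      = (1/6)[(5) + (10) + (-3)] = 12/6 = 2
  <chi_rho, chi_2> = (1/6)[1*(5)*conj(1) + 2*(5)*conj(1) + 3*(-1)*conj(-1)]
      = (1/6)[(5) + (10) + (3)] = 18/6 = 3
  <chi_rho, chi_3> = (1/6)[1*(5)*conj(2) + 2*(5)*conj(-1) + 3*(-1)*conj(0)]
      = (1/6)[(10) + (-10) + (0)] = 0/6 = 0
Dimension check: dim(rho) = sum (mult * dim) = 2*1 + 3*1 + 0*2 = 5 = chi_rho(e) = 5.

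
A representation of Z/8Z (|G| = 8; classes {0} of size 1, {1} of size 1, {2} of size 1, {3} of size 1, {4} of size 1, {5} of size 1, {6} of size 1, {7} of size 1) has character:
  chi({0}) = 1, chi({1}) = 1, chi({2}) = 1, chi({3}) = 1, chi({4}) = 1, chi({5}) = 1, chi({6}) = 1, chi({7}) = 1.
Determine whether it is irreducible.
Irreducible: <chi, chi> = 1.

Details: <chi, chi> = (1/|G|) sum_C |C| * |chi(C)|^2 = (1/8)[1*|1|^2 + 1*|1|^2 + 1*|1|^2 + 1*|1|^2 + 1*|1|^2 + 1*|1|^2 + 1*|1|^2 + 1*|1|^2]
  = (1/8)[(1) + (1) + (1) + (1) + (1) + (1) + (1) + (1)] = 8/8 = 1.
(Exp terms are combined using exp(i*s)*conj(exp(i*t)) = exp(i*(s-t)), and sums of them are collapsed using the identity that for every m > 1 the m distinct m-th roots of unity sum to 0, e.g. 1 + exp(2*I*pi/3) + exp(-2*I*pi/3) = 0.)
A character is irreducible iff <chi, chi> = 1, so this representation is irreducible.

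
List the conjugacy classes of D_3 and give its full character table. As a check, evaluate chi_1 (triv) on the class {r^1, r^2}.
Conjugacy classes: {e} of size 1, {r^1, r^2} of size 2, {s, sr, ..., sr^2} of size 3.
Character table:
  irrep \ class              {e} (size 1)  {r^1, r^2} (size 2)  {s, sr, ..., sr^2} (size 3)
  chi_1 (triv)               1             1                    1                          
  chi_2 (sign: r->1, s->-1)  1             1                    -1                         
  chi_3 (2d, j=1)            2             -1                   0                          

Spot check: chi_1 (triv) on {r^1, r^2} = 1.

Details: D_3 has order 2*3 = 6 with 3 conjugacy classes, hence 3 irreducibles. Sum of squared dims 1 + 1 + 4 = 6 = |G|. Linear characters come from the abelianisation; the 2-dimensional irreps have character r^k -> 2*cos(2*pi*j*k/3), reflections -> 0.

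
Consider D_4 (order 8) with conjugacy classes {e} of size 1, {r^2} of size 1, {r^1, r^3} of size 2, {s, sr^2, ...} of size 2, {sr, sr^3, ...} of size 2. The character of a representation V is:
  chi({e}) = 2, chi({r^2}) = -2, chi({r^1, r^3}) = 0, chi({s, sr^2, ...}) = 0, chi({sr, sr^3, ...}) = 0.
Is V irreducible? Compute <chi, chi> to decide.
Irreducible: <chi, chi> = 1.

Solution. <chi, chi> = (1/|G|) sum_C |C| * |chi(C)|^2 = (1/8)[1*|2|^2 + 1*|-2|^2 + 2*|0|^2 + 2*|0|^2 + 2*|0|^2]
  = (1/8)[(4) + (4) + (0) + (0) + (0)] = 8/8 = 1.
A character is irreducible iff <chi, chi> = 1, so this representation is irreducible.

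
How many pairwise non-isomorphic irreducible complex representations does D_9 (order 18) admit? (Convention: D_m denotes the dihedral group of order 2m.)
6

Justification: The number of irreducible complex representations of a finite group equals its number of conjugacy classes. D_9 has 6 conjugacy classes ((n+3)/2 for n odd), so D_9 (order 18) has exactly 6 irreducible complex representations.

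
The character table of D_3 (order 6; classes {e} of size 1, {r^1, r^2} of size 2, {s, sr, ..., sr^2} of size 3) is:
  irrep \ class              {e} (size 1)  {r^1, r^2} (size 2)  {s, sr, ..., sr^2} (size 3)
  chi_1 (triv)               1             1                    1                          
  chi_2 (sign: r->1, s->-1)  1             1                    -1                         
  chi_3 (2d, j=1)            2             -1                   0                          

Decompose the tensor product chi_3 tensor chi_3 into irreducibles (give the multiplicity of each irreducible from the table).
chi_3 tensor chi_3 = chi_1 + chi_2 + chi_3 (all other irreducibles have multiplicity 0).

Explanation: The character of a tensor product is the pointwise product (chi_3 * chi_3)(C) = chi_3(C) * chi_3(C):
  {e}: (2)*(2), {r^1, r^2}: (-1)*(-1), {s, sr, ..., sr^2}: (0)*(0)
so (chi_3 * chi_3) takes values
  {e} -> 4, {r^1, r^2} -> 1, {s, sr, ..., sr^2} -> 0.
Now take the inner product of this character with each irreducible chi from the table, <chi_3*chi_3, chi> = (1/6) sum_C |C| (chi_3*chi_3)(C) conj(chi(C)):
  <chi_3*chi_3, chi_1> = (1/6)[1*(4)*conj(1) + 2*(1)*conj(1) + 3*(0)*conj(1)]
      = (1/6)[(4) + (2) + (0)] = 6/6 = 1
  <chi_3*chi_3, chi_2> = (1/6)[1*(4)*conj(1) + 2*(1)*conj(1) + 3*(0)*conj(-1)]
      = (1/6)[(4) + (2) + (0)] = 6/6 = 1
  <chi_3*chi_3, chi_3> = (1/6)[1*(4)*conj(2) + 2*(1)*conj(-1) + 3*(0)*conj(0)]
      = (1/6)[(8) + (-2) + (0)] = 6/6 = 1
Hence the multiplicities are chi_1: 1, chi_2: 1, chi_3: 1. Dimension check: dim(chi_3)*dim(chi_3) = 2*2 = 4 and sum (mult * dim) = 1*1 + 1*1 + 1*2 = 4.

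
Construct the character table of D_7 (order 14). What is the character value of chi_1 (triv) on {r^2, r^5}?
Conjugacy classes: {e} of size 1, {r^1, r^6} of size 2, {r^2, r^5} of size 2, {r^3, r^4} of size 2, {s, sr, ..., sr^6} of size 7.
Character table:
  irrep \ class              {e} (size 1)  {r^1, r^6} (size 2)  {r^2, r^5} (size 2)  {r^3, r^4} (size 2)  {s, sr, ..., sr^6} (size 7)
  chi_1 (triv)               1             1                    1                    1                    1                          
  chi_2 (sign: r->1, s->-1)  1             1                    1                    1                    -1                         
  chi_3 (2d, j=1)            2             2*cos(2*pi/7)        -2*cos(3*pi/7)       -2*cos(pi/7)         0                          
  chi_4 (2d, j=2)            2             -2*cos(3*pi/7)       -2*cos(pi/7)         2*cos(2*pi/7)        0                          
  chi_5 (2d, j=3)            2             -2*cos(pi/7)         2*cos(2*pi/7)        -2*cos(3*pi/7)       0                          

Spot check: chi_1 (triv) on {r^2, r^5} = 1.

Proof sketch: D_7 has order 2*7 = 14 with 5 conjugacy classes, hence 5 irreducibles. Sum of squared dims 1 + 1 + 4 + 4 + 4 = 14 = |G|. Linear characters come from the abelianisation; the 2-dimensional irreps have character r^k -> 2*cos(2*pi*j*k/7), reflections -> 0.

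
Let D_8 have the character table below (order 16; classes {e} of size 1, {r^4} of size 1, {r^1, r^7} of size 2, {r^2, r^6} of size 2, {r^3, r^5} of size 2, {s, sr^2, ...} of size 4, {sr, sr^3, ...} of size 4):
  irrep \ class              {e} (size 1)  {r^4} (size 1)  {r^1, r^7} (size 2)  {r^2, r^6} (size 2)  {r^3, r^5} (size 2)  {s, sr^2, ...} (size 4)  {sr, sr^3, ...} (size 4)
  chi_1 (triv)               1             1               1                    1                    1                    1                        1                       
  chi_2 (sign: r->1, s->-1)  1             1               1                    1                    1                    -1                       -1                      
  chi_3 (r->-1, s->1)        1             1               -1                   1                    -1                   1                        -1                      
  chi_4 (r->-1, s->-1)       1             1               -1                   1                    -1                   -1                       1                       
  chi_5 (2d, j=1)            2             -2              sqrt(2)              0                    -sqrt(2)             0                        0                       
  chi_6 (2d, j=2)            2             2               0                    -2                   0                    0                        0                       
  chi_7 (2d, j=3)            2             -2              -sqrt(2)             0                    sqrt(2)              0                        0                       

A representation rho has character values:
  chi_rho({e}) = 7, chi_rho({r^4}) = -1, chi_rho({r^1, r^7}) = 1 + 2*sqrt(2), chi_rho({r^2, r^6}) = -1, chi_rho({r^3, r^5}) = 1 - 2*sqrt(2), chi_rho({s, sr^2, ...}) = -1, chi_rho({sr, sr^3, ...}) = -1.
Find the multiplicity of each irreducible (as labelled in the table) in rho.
Multiplicities: chi_1: 0, chi_2: 1, chi_3: 0, chi_4: 0, chi_5: 2, chi_6: 1, chi_7: 0.

Solution. Use <chi_rho, chi> = (1/|G|) sum_C |C| * chi_rho(C) * conj(chi(C)) with |G| = 16 for each irreducible chi in the table:
  <chi_rho, chi_1> = (1/16)[1*(7)*conj(1) + 1*(-1)*conj(1) + 2*(1 + 2*sqrt(2))*conj(1) + 2*(-1)*conj(1) + 2*(1 - 2*sqrt(2))*conj(1) + 4*(-1)*conj(1) + 4*(-1)*conj(1)]
      = (1/16)[(7) + (-1) + (2 + 4*sqrt(2)) + (-2) + (2 - 4*sqrt(2)) + (-4) + (-4)] = 0/16 = 0
  <chi_rho, chi_2> = (1/16)[1*(7)*conj(1) + 1*(-1)*conj(1) + 2*(1 + 2*sqrt(2))*conj(1) + 2*(-1)*conj(1) + 2*(1 - 2*sqrt(2))*conj(1) + 4*(-1)*conj(-1) + 4*(-1)*conj(-1)]
      = (1/16)[(7) + (-1) + (2 + 4*sqrt(2)) + (-2) + (2 - 4*sqrt(2)) + (4) + (4)] = 16/16 = 1
  <chi_rho, chi_3> = (1/16)[1*(7)*conj(1) + 1*(-1)*conj(1) + 2*(1 + 2*sqrt(2))*conj(-1) + 2*(-1)*conj(1) + 2*(1 - 2*sqrt(2))*conj(-1) + 4*(-1)*conj(1) + 4*(-1)*conj(-1)]
      = (1/16)[(7) + (-1) + (-4*sqrt(2) - 2) + (-2) + (-2 + 4*sqrt(2)) + (-4) + (4)] = 0/16 = 0
  <chi_rho, chi_4> = (1/16)[1*(7)*conj(1) + 1*(-1)*conj(1) + 2*(1 + 2*sqrt(2))*conj(-1) + 2*(-1)*conj(1) + 2*(1 - 2*sqrt(2))*conj(-1) + 4*(-1)*conj(-1) + 4*(-1)*conj(1)]
      = (1/16)[(7) + (-1) + (-4*sqrt(2) - 2) + (-2) + (-2 + 4*sqrt(2)) + (4) + (-4)] = 0/16 = 0
  <chi_rho, chi_5> = (1/16)[1*(7)*conj(2) + 1*(-1)*conj(-2) + 2*(1 + 2*sqrt(2))*conj(sqrt(2)) + 2*(-1)*conj(0) + 2*(1 - 2*sqrt(2))*conj(-sqrt(2)) + 4*(-1)*conj(0) + 4*(-1)*conj(0)]
      = (1/16)[(14) + (2) + (2*sqrt(2) + 8) + (0) + (8 - 2*sqrt(2)) + (0) + (0)] = 32/16 = 2
  <chi_rho, chi_6> = (1/16)[1*(7)*conj(2) + 1*(-1)*conj(2) + 2*(1 + 2*sqrt(2))*conj(0) + 2*(-1)*conj(-2) + 2*(1 - 2*sqrt(2))*conj(0) + 4*(-1)*conj(0) + 4*(-1)*conj(0)]
      = (1/16)[(14) + (-2) + (0) + (4) + (0) + (0) + (0)] = 16/16 = 1
  <chi_rho, chi_7> = (1/16)[1*(7)*conj(2) + 1*(-1)*conj(-2) + 2*(1 + 2*sqrt(2))*conj(-sqrt(2)) + 2*(-1)*conj(0) + 2*(1 - 2*sqrt(2))*conj(sqrt(2)) + 4*(-1)*conj(0) + 4*(-1)*conj(0)]
      = (1/16)[(14) + (2) + (-8 - 2*sqrt(2)) + (0) + (-8 + 2*sqrt(2)) + (0) + (0)] = 0/16 = 0
Dimension check: dim(rho) = sum (mult * dim) = 0*1 + 1*1 + 0*1 + 0*1 + 2*2 + 1*2 + 0*2 = 7 = chi_rho(e) = 7.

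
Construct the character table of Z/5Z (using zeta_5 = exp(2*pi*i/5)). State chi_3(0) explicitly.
Character table of Z/5Z (irreps indexed chi_0,...,chi_4 with chi_k(m) = zeta_5^(k*m), zeta_5 = exp(2*pi*i/5)):
  irrep \ class  {0} (size 1)  {1} (size 1)    {2} (size 1)    {3} (size 1)    {4} (size 1)  
  chi_0          1             1               1               1               1             
  chi_1          1             exp(2*I*pi/5)   exp(4*I*pi/5)   exp(-4*I*pi/5)  exp(-2*I*pi/5)
  chi_2          1             exp(4*I*pi/5)   exp(-2*I*pi/5)  exp(2*I*pi/5)   exp(-4*I*pi/5)
  chi_3          1             exp(-4*I*pi/5)  exp(2*I*pi/5)   exp(-2*I*pi/5)  exp(4*I*pi/5) 
  chi_4          1             exp(-2*I*pi/5)  exp(-4*I*pi/5)  exp(4*I*pi/5)   exp(2*I*pi/5) 

Spot check: chi_3(0) = zeta_5^(3*0) = zeta_5^0 = 1.

Argument: Z/5Z is abelian, so all 5 irreducible complex representations are 1-dimensional. They are given by chi_k(m) = zeta_5^(k*m) for k = 0,...,4. Row orthogonality: sum_m chi_k(m) conj(chi_l(m)) = 5 * [k = l].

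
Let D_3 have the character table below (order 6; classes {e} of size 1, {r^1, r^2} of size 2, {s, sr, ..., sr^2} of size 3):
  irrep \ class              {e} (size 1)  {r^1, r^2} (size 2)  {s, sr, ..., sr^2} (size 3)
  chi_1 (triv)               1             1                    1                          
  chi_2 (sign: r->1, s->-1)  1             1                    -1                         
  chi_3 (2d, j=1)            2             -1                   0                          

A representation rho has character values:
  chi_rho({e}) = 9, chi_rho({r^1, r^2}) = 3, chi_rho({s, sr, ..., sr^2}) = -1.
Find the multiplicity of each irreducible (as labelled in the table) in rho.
Multiplicities: chi_1: 2, chi_2: 3, chi_3: 2.

Solution. Use <chi_rho, chi> = (1/|G|) sum_C |C| * chi_rho(C) * conj(chi(C)) with |G| = 6 for each irreducible chi in the table:
  <chi_rho, chi_1> = (1/6)[1*(9)*conj(1) + 2*(3)*conj(1) + 3*(-1)*conj(1)]
      = (1/6)[(9) + (6) + (-3)] = 12/6 = 2
  <chi_rho, chi_2> = (1/6)[1*(9)*conj(1) + 2*(3)*conj(1) + 3*(-1)*conj(-1)]
      = (1/6)[(9) + (6) + (3)] = 18/6 = 3
  <chi_rho, chi_3> = (1/6)[1*(9)*conj(2) + 2*(3)*conj(-1) + 3*(-1)*conj(0)]
      = (1/6)[(18) + (-6) + (0)] = 12/6 = 2
Dimension check: dim(rho) = sum (mult * dim) = 2*1 + 3*1 + 2*2 = 9 = chi_rho(e) = 9.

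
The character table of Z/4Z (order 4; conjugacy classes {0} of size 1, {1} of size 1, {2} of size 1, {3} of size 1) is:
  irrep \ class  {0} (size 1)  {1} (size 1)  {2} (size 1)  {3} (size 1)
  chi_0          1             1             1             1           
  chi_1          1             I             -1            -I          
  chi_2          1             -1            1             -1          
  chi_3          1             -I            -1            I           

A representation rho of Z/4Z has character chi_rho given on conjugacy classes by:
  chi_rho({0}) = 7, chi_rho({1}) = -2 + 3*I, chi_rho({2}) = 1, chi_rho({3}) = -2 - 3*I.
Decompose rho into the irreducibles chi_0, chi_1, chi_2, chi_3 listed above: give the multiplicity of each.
Multiplicities: chi_0: 1, chi_1: 3, chi_2: 3, chi_3: 0.

Working: Use <chi_rho, chi> = (1/|G|) sum_C |C| * chi_rho(C) * conj(chi(C)) with |G| = 4 for each irreducible chi in the table:
  <chi_rho, chi_0> = (1/4)[1*(7)*conj(1) + 1*(-2 + 3*I)*conj(1) + 1*(1)*conj(1) + 1*(-2 - 3*I)*conj(1)]
      = (1/4)[(7) + (-2 + 3*I) + (1) + (-2 - 3*I)] = 4/4 = 1
  <chi_rho, chi_1> = (1/4)[1*(7)*conj(1) + 1*(-2 + 3*I)*conj(I) + 1*(1)*conj(-1) + 1*(-2 - 3*I)*conj(-I)]
      = (1/4)[(7) + (3 + 2*I) + (-1) + (3 - 2*I)] = 12/4 = 3
  <chi_rho, chi_2> = (1/4)[1*(7)*conj(1) + 1*(-2 + 3*I)*conj(-1) + 1*(1)*conj(1) + 1*(-2 - 3*I)*conj(-1)]
      = (1/4)[(7) + (2 - 3*I) + (1) + (2 + 3*I)] = 12/4 = 3
  <chi_rho, chi_3> = (1/4)[1*(7)*conj(1) + 1*(-2 + 3*I)*conj(-I) + 1*(1)*conj(-1) + 1*(-2 - 3*I)*conj(I)]
      = (1/4)[(7) + (-3 - 2*I) + (-1) + (-3 + 2*I)] = 0/4 = 0
(Exp terms are combined using exp(i*s)*conj(exp(i*t)) = exp(i*(s-t)), and sums of them are collapsed using the identity that for every m > 1 the m distinct m-th roots of unity sum to 0, e.g. 1 + exp(2*I*pi/3) + exp(-2*I*pi/3) = 0.)
Dimension check: dim(rho) = sum (mult * dim) = 1*1 + 3*1 + 3*1 + 0*1 = 7 = chi_rho(e) = 7.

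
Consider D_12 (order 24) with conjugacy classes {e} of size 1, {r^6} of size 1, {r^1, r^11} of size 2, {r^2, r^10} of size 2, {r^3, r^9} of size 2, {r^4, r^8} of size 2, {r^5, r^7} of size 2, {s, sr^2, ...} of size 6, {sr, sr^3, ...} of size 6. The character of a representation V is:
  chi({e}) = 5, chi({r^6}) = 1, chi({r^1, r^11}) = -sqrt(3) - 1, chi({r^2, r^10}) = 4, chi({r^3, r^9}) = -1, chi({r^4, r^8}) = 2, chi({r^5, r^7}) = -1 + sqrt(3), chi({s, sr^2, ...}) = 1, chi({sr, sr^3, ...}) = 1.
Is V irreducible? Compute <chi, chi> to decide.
Not irreducible (reducible): <chi, chi> = 4 > 1.

Solution. <chi, chi> = (1/|G|) sum_C |C| * |chi(C)|^2 = (1/24)[1*|5|^2 + 1*|1|^2 + 2*|-sqrt(3) - 1|^2 + 2*|4|^2 + 2*|-1|^2 + 2*|2|^2 + 2*|-1 + sqrt(3)|^2 + 6*|1|^2 + 6*|1|^2]
  = (1/24)[(25) + (1) + (4*sqrt(3) + 8) + (32) + (2) + (8) + (8 - 4*sqrt(3)) + (6) + (6)] = 96/24 = 4.
A character is irreducible iff <chi, chi> = 1, so this representation is reducible.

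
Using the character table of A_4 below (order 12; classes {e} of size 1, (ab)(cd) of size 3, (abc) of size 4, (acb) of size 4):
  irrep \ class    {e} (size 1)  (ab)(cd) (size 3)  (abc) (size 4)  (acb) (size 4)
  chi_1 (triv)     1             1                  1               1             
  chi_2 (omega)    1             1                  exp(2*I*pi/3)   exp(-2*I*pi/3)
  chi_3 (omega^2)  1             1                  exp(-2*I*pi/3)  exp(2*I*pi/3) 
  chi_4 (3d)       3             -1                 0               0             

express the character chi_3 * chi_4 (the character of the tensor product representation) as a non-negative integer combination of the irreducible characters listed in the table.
chi_3 tensor chi_4 = chi_4 (all other irreducibles have multiplicity 0).

Justification: The character of a tensor product is the pointwise product (chi_3 * chi_4)(C) = chi_3(C) * chi_4(C):
  {e}: (1)*(3), (ab)(cd): (1)*(-1), (abc): (exp(-2*I*pi/3))*(0), (acb): (exp(2*I*pi/3))*(0)
so (chi_3 * chi_4) takes values
  {e} -> 3, (ab)(cd) -> -1, (abc) -> 0, (acb) -> 0.
Now take the inner product of this character with each irreducible chi from the table, <chi_3*chi_4, chi> = (1/12) sum_C |C| (chi_3*chi_4)(C) conj(chi(C)):
  <chi_3*chi_4, chi_1> = (1/12)[1*(3)*conj(1) + 3*(-1)*conj(1) + 4*(0)*conj(1) + 4*(0)*conj(1)]
      = (1/12)[(3) + (-3) + (0) + (0)] = 0/12 = 0
  <chi_3*chi_4, chi_2> = (1/12)[1*(3)*conj(1) + 3*(-1)*conj(1) + 4*(0)*conj(exp(2*I*pi/3)) + 4*(0)*conj(exp(-2*I*pi/3))]
      = (1/12)[(3) + (-3) + (0) + (0)] = 0/12 = 0
  <chi_3*chi_4, chi_3> = (1/12)[1*(3)*conj(1) + 3*(-1)*conj(1) + 4*(0)*conj(exp(-2*I*pi/3)) + 4*(0)*conj(exp(2*I*pi/3))]
      = (1/12)[(3) + (-3) + (0) + (0)] = 0/12 = 0
  <chi_3*chi_4, chi_4> = (1/12)[1*(3)*conj(3) + 3*(-1)*conj(-1) + 4*(0)*conj(0) + 4*(0)*conj(0)]
      = (1/12)[(9) + (3) + (0) + (0)] = 12/12 = 1
(Exp terms are combined using exp(i*s)*conj(exp(i*t)) = exp(i*(s-t)), and sums of them are collapsed using the identity that for every m > 1 the m distinct m-th roots of unity sum to 0, e.g. 1 + exp(2*I*pi/3) + exp(-2*I*pi/3) = 0.)
Hence the multiplicities are chi_4: 1. Dimension check: dim(chi_3)*dim(chi_4) = 1*3 = 3 and sum (mult * dim) = 1*3 = 3.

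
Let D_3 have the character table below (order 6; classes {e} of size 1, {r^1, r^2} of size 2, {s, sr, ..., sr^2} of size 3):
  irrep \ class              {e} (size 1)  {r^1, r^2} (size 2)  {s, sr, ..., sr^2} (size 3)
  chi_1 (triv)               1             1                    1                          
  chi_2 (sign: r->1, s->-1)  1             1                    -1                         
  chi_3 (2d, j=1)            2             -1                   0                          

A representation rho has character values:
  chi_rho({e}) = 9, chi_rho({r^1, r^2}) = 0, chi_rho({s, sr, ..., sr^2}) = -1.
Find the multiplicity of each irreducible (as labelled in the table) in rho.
Multiplicities: chi_1: 1, chi_2: 2, chi_3: 3.

Solution. Use <chi_rho, chi> = (1/|G|) sum_C |C| * chi_rho(C) * conj(chi(C)) with |G| = 6 for each irreducible chi in the table:
  <chi_rho, chi_1> = (1/6)[1*(9)*conj(1) + 2*(0)*conj(1) + 3*(-1)*conj(1)]
      = (1/6)[(9) + (0) + (-3)] = 6/6 = 1
  <chi_rho, chi_2> = (1/6)[1*(9)*conj(1) + 2*(0)*conj(1) + 3*(-1)*conj(-1)]
      = (1/6)[(9) + (0) + (3)] = 12/6 = 2
  <chi_rho, chi_3> = (1/6)[1*(9)*conj(2) + 2*(0)*conj(-1) + 3*(-1)*conj(0)]
      = (1/6)[(18) + (0) + (0)] = 18/6 = 3
Dimension check: dim(rho) = sum (mult * dim) = 1*1 + 2*1 + 3*2 = 9 = chi_rho(e) = 9.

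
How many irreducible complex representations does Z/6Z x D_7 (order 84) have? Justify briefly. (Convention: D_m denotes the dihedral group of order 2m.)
30

Why: The number of irreducible complex representations of a finite group equals its number of conjugacy classes. For a direct product, #classes(G x H) = #classes(G) * #classes(H). Z/6Z has 6 classes (abelian), D_7 has 5 classes, so 6 * 5 = 30, so Z/6Z x D_7 (order 84) has exactly 30 irreducible complex representations.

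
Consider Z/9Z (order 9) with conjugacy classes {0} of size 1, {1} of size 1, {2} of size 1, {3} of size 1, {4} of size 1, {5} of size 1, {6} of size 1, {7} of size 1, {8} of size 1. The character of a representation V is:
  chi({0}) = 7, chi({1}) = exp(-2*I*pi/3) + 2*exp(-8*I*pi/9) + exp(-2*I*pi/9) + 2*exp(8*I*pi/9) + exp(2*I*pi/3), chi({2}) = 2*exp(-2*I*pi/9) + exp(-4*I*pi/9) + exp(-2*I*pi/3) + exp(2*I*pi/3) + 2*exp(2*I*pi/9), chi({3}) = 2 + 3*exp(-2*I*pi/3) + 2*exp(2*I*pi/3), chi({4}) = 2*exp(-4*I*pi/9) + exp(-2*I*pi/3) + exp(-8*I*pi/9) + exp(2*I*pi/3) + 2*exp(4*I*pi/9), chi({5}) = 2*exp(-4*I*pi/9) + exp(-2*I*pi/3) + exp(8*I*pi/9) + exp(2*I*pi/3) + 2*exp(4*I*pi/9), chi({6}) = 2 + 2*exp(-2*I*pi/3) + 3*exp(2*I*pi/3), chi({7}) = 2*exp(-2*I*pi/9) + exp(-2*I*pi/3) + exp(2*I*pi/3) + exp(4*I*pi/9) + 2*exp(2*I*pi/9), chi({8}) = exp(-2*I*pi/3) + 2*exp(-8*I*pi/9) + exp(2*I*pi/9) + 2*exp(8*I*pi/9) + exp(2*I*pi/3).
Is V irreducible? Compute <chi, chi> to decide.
Not irreducible (reducible): <chi, chi> = 11 > 1.

Working: <chi, chi> = (1/|G|) sum_C |C| * |chi(C)|^2 = (1/9)[1*|7|^2 + 1*|exp(-2*I*pi/3) + 2*exp(-8*I*pi/9) + exp(-2*I*pi/9) + 2*exp(8*I*pi/9) + exp(2*I*pi/3)|^2 + 1*|2*exp(-2*I*pi/9) + exp(-4*I*pi/9) + exp(-2*I*pi/3) + exp(2*I*pi/3) + 2*exp(2*I*pi/9)|^2 + 1*|2 + 3*exp(-2*I*pi/3) + 2*exp(2*I*pi/3)|^2 + 1*|2*exp(-4*I*pi/9) + exp(-2*I*pi/3) + exp(-8*I*pi/9) + exp(2*I*pi/3) + 2*exp(4*I*pi/9)|^2 + 1*|2*exp(-4*I*pi/9) + exp(-2*I*pi/3) + exp(8*I*pi/9) + exp(2*I*pi/3) + 2*exp(4*I*pi/9)|^2 + 1*|2 + 2*exp(-2*I*pi/3) + 3*exp(2*I*pi/3)|^2 + 1*|2*exp(-2*I*pi/9) + exp(-2*I*pi/3) + exp(2*I*pi/3) + exp(4*I*pi/9) + 2*exp(2*I*pi/9)|^2 + 1*|exp(-2*I*pi/3) + 2*exp(-8*I*pi/9) + exp(2*I*pi/9) + 2*exp(8*I*pi/9) + exp(2*I*pi/3)|^2]
  = (1/9)[(49) + (11 + 8*exp(-2*I*pi/9) + 5*exp(-4*I*pi/9) + 3*exp(-2*I*pi/3) + 3*exp(-8*I*pi/9) + 3*exp(8*I*pi/9) + 3*exp(2*I*pi/3) + 5*exp(4*I*pi/9) + 8*exp(2*I*pi/9)) + (11 + 8*exp(-4*I*pi/9) + 3*exp(-2*I*pi/3) + 3*exp(-2*I*pi/9) + 5*exp(-8*I*pi/9) + 5*exp(8*I*pi/9) + 3*exp(2*I*pi/9) + 3*exp(2*I*pi/3) + 8*exp(4*I*pi/9)) + (1) + (11 + 5*exp(-2*I*pi/9) + 3*exp(-4*I*pi/9) + 8*exp(-8*I*pi/9) + 3*exp(-2*I*pi/3) + 3*exp(2*I*pi/3) + 8*exp(8*I*pi/9) + 3*exp(4*I*pi/9) + 5*exp(2*I*pi/9)) + (11 + 5*exp(-2*I*pi/9) + 3*exp(-4*I*pi/9) + 8*exp(-8*I*pi/9) + 3*exp(-2*I*pi/3) + 3*exp(2*I*pi/3) + 8*exp(8*I*pi/9) + 3*exp(4*I*pi/9) + 5*exp(2*I*pi/9)) + (1) + (11 + 8*exp(-4*I*pi/9) + 3*exp(-2*I*pi/3) + 3*exp(-2*I*pi/9) + 5*exp(-8*I*pi/9) + 5*exp(8*I*pi/9) + 3*exp(2*I*pi/9) + 3*exp(2*I*pi/3) + 8*exp(4*I*pi/9)) + (11 + 8*exp(-2*I*pi/9) + 5*exp(-4*I*pi/9) + 3*exp(-2*I*pi/3) + 3*exp(-8*I*pi/9) + 3*exp(8*I*pi/9) + 3*exp(2*I*pi/3) + 5*exp(4*I*pi/9) + 8*exp(2*I*pi/9))] = 99/9 = 11.
(Exp terms are combined using exp(i*s)*conj(exp(i*t)) = exp(i*(s-t)), and sums of them are collapsed using the identity that for every m > 1 the m distinct m-th roots of unity sum to 0, e.g. 1 + exp(2*I*pi/3) + exp(-2*I*pi/3) = 0.)
A character is irreducible iff <chi, chi> = 1, so this representation is reducible.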